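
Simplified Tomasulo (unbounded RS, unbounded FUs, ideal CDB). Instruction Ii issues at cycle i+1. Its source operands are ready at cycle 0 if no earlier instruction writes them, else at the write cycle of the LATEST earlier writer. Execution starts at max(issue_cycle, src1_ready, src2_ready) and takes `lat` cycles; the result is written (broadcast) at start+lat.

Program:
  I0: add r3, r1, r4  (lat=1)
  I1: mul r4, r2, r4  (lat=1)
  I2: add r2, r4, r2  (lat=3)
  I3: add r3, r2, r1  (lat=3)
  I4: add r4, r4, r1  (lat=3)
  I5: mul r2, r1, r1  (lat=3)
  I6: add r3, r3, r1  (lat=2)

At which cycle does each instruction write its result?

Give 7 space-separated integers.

I0 add r3: issue@1 deps=(None,None) exec_start@1 write@2
I1 mul r4: issue@2 deps=(None,None) exec_start@2 write@3
I2 add r2: issue@3 deps=(1,None) exec_start@3 write@6
I3 add r3: issue@4 deps=(2,None) exec_start@6 write@9
I4 add r4: issue@5 deps=(1,None) exec_start@5 write@8
I5 mul r2: issue@6 deps=(None,None) exec_start@6 write@9
I6 add r3: issue@7 deps=(3,None) exec_start@9 write@11

Answer: 2 3 6 9 8 9 11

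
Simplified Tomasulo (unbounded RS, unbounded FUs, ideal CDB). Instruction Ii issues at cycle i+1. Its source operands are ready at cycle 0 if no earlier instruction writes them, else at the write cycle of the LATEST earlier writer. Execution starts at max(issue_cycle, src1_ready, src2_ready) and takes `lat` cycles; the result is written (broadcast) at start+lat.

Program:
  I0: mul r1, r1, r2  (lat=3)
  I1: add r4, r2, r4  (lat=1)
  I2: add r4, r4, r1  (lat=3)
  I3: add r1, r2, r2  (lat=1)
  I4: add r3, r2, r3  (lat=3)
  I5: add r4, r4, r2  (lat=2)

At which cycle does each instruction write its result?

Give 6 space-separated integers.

I0 mul r1: issue@1 deps=(None,None) exec_start@1 write@4
I1 add r4: issue@2 deps=(None,None) exec_start@2 write@3
I2 add r4: issue@3 deps=(1,0) exec_start@4 write@7
I3 add r1: issue@4 deps=(None,None) exec_start@4 write@5
I4 add r3: issue@5 deps=(None,None) exec_start@5 write@8
I5 add r4: issue@6 deps=(2,None) exec_start@7 write@9

Answer: 4 3 7 5 8 9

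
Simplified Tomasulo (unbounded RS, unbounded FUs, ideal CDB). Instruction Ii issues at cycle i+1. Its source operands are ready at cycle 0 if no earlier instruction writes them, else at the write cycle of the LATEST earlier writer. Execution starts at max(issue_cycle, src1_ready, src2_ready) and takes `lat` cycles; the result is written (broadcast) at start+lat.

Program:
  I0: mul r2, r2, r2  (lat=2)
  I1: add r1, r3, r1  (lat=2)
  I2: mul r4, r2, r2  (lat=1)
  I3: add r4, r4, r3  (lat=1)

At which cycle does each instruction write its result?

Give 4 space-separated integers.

I0 mul r2: issue@1 deps=(None,None) exec_start@1 write@3
I1 add r1: issue@2 deps=(None,None) exec_start@2 write@4
I2 mul r4: issue@3 deps=(0,0) exec_start@3 write@4
I3 add r4: issue@4 deps=(2,None) exec_start@4 write@5

Answer: 3 4 4 5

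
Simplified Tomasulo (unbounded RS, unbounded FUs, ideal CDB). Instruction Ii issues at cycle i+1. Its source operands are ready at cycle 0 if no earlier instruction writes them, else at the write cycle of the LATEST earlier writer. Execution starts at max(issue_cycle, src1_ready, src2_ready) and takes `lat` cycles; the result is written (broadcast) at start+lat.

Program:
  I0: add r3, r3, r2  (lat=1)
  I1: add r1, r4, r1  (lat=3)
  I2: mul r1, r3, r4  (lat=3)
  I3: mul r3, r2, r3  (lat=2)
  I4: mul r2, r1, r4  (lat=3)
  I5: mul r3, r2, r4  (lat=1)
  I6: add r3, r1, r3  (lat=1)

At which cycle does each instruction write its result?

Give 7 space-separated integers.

Answer: 2 5 6 6 9 10 11

Derivation:
I0 add r3: issue@1 deps=(None,None) exec_start@1 write@2
I1 add r1: issue@2 deps=(None,None) exec_start@2 write@5
I2 mul r1: issue@3 deps=(0,None) exec_start@3 write@6
I3 mul r3: issue@4 deps=(None,0) exec_start@4 write@6
I4 mul r2: issue@5 deps=(2,None) exec_start@6 write@9
I5 mul r3: issue@6 deps=(4,None) exec_start@9 write@10
I6 add r3: issue@7 deps=(2,5) exec_start@10 write@11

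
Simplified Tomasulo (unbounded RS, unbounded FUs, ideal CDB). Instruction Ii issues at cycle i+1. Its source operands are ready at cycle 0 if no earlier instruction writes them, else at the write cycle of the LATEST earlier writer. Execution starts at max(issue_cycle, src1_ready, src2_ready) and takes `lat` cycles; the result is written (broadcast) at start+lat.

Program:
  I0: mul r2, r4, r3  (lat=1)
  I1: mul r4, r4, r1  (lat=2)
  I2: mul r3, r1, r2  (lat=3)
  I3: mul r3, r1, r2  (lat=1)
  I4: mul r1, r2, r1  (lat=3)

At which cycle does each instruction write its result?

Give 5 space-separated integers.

Answer: 2 4 6 5 8

Derivation:
I0 mul r2: issue@1 deps=(None,None) exec_start@1 write@2
I1 mul r4: issue@2 deps=(None,None) exec_start@2 write@4
I2 mul r3: issue@3 deps=(None,0) exec_start@3 write@6
I3 mul r3: issue@4 deps=(None,0) exec_start@4 write@5
I4 mul r1: issue@5 deps=(0,None) exec_start@5 write@8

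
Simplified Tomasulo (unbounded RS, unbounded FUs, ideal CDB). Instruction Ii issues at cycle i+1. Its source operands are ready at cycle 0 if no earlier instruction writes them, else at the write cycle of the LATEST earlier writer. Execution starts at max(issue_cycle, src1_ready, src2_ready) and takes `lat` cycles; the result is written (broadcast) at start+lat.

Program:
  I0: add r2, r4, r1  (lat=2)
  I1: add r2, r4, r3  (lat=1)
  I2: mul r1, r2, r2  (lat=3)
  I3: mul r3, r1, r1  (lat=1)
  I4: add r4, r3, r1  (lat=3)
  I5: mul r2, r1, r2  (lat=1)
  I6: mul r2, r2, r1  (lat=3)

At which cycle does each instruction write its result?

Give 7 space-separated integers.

Answer: 3 3 6 7 10 7 10

Derivation:
I0 add r2: issue@1 deps=(None,None) exec_start@1 write@3
I1 add r2: issue@2 deps=(None,None) exec_start@2 write@3
I2 mul r1: issue@3 deps=(1,1) exec_start@3 write@6
I3 mul r3: issue@4 deps=(2,2) exec_start@6 write@7
I4 add r4: issue@5 deps=(3,2) exec_start@7 write@10
I5 mul r2: issue@6 deps=(2,1) exec_start@6 write@7
I6 mul r2: issue@7 deps=(5,2) exec_start@7 write@10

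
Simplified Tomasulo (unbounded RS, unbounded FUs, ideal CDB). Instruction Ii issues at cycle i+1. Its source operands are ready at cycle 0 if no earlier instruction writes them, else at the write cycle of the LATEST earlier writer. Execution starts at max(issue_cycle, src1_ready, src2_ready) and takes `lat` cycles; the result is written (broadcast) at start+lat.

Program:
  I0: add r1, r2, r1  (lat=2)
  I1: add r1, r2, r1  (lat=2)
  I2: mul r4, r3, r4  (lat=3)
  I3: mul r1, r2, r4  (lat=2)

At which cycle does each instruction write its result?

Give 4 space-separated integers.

Answer: 3 5 6 8

Derivation:
I0 add r1: issue@1 deps=(None,None) exec_start@1 write@3
I1 add r1: issue@2 deps=(None,0) exec_start@3 write@5
I2 mul r4: issue@3 deps=(None,None) exec_start@3 write@6
I3 mul r1: issue@4 deps=(None,2) exec_start@6 write@8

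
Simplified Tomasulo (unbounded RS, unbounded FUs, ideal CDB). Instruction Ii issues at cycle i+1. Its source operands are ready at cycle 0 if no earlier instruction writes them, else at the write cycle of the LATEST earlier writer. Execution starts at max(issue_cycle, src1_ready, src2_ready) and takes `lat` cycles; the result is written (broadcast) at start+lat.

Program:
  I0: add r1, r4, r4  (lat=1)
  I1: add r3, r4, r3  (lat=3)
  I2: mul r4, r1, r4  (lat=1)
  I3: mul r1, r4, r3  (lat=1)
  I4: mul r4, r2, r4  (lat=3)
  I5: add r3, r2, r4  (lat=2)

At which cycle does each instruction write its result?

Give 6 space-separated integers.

Answer: 2 5 4 6 8 10

Derivation:
I0 add r1: issue@1 deps=(None,None) exec_start@1 write@2
I1 add r3: issue@2 deps=(None,None) exec_start@2 write@5
I2 mul r4: issue@3 deps=(0,None) exec_start@3 write@4
I3 mul r1: issue@4 deps=(2,1) exec_start@5 write@6
I4 mul r4: issue@5 deps=(None,2) exec_start@5 write@8
I5 add r3: issue@6 deps=(None,4) exec_start@8 write@10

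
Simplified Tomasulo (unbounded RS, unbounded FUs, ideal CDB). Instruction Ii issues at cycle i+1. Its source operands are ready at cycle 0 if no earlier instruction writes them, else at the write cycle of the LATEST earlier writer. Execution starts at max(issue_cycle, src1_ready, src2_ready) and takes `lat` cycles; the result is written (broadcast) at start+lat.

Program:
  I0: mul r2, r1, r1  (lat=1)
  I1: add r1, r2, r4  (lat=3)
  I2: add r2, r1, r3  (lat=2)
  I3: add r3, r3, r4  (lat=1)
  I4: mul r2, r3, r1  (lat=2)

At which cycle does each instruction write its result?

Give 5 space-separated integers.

Answer: 2 5 7 5 7

Derivation:
I0 mul r2: issue@1 deps=(None,None) exec_start@1 write@2
I1 add r1: issue@2 deps=(0,None) exec_start@2 write@5
I2 add r2: issue@3 deps=(1,None) exec_start@5 write@7
I3 add r3: issue@4 deps=(None,None) exec_start@4 write@5
I4 mul r2: issue@5 deps=(3,1) exec_start@5 write@7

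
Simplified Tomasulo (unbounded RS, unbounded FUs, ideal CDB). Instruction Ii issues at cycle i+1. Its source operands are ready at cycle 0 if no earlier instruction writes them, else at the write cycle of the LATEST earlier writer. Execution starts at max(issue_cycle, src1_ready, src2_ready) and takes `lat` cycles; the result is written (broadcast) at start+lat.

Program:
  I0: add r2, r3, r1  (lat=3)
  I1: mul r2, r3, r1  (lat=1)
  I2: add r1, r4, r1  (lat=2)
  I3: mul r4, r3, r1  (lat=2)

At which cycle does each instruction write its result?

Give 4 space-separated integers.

I0 add r2: issue@1 deps=(None,None) exec_start@1 write@4
I1 mul r2: issue@2 deps=(None,None) exec_start@2 write@3
I2 add r1: issue@3 deps=(None,None) exec_start@3 write@5
I3 mul r4: issue@4 deps=(None,2) exec_start@5 write@7

Answer: 4 3 5 7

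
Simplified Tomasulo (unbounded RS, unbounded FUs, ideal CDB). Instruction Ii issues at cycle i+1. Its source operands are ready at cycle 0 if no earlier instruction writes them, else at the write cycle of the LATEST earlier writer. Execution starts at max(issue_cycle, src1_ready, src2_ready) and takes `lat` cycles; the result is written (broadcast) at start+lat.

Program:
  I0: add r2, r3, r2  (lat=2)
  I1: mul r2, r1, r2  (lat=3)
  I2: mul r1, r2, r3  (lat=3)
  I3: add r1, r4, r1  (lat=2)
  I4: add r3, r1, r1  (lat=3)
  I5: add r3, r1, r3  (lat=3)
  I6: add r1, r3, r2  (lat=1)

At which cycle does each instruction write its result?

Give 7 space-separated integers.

I0 add r2: issue@1 deps=(None,None) exec_start@1 write@3
I1 mul r2: issue@2 deps=(None,0) exec_start@3 write@6
I2 mul r1: issue@3 deps=(1,None) exec_start@6 write@9
I3 add r1: issue@4 deps=(None,2) exec_start@9 write@11
I4 add r3: issue@5 deps=(3,3) exec_start@11 write@14
I5 add r3: issue@6 deps=(3,4) exec_start@14 write@17
I6 add r1: issue@7 deps=(5,1) exec_start@17 write@18

Answer: 3 6 9 11 14 17 18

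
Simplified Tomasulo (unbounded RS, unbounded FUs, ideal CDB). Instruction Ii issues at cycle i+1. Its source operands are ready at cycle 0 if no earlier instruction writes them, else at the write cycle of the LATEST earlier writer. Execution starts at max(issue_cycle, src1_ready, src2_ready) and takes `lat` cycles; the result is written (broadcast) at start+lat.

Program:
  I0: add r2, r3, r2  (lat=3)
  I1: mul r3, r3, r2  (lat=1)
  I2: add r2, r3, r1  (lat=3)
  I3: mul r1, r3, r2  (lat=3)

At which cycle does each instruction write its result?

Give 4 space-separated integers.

Answer: 4 5 8 11

Derivation:
I0 add r2: issue@1 deps=(None,None) exec_start@1 write@4
I1 mul r3: issue@2 deps=(None,0) exec_start@4 write@5
I2 add r2: issue@3 deps=(1,None) exec_start@5 write@8
I3 mul r1: issue@4 deps=(1,2) exec_start@8 write@11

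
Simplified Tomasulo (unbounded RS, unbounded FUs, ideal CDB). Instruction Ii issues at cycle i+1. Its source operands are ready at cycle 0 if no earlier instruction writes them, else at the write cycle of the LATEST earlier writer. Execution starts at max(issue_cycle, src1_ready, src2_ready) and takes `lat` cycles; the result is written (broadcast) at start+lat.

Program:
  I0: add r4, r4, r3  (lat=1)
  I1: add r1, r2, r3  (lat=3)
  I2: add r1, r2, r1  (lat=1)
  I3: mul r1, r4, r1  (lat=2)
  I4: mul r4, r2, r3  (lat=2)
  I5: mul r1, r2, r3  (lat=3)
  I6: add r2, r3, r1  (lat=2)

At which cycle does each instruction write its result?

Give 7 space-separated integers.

Answer: 2 5 6 8 7 9 11

Derivation:
I0 add r4: issue@1 deps=(None,None) exec_start@1 write@2
I1 add r1: issue@2 deps=(None,None) exec_start@2 write@5
I2 add r1: issue@3 deps=(None,1) exec_start@5 write@6
I3 mul r1: issue@4 deps=(0,2) exec_start@6 write@8
I4 mul r4: issue@5 deps=(None,None) exec_start@5 write@7
I5 mul r1: issue@6 deps=(None,None) exec_start@6 write@9
I6 add r2: issue@7 deps=(None,5) exec_start@9 write@11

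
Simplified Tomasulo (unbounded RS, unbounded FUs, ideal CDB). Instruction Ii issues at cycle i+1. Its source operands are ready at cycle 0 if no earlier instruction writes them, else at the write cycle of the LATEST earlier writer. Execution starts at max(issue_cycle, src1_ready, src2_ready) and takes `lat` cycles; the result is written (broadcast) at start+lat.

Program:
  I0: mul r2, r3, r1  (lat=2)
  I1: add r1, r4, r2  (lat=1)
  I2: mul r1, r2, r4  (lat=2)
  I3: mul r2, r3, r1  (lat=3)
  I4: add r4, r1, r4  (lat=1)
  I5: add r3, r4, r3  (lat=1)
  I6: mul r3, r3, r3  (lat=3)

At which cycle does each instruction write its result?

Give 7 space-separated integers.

Answer: 3 4 5 8 6 7 10

Derivation:
I0 mul r2: issue@1 deps=(None,None) exec_start@1 write@3
I1 add r1: issue@2 deps=(None,0) exec_start@3 write@4
I2 mul r1: issue@3 deps=(0,None) exec_start@3 write@5
I3 mul r2: issue@4 deps=(None,2) exec_start@5 write@8
I4 add r4: issue@5 deps=(2,None) exec_start@5 write@6
I5 add r3: issue@6 deps=(4,None) exec_start@6 write@7
I6 mul r3: issue@7 deps=(5,5) exec_start@7 write@10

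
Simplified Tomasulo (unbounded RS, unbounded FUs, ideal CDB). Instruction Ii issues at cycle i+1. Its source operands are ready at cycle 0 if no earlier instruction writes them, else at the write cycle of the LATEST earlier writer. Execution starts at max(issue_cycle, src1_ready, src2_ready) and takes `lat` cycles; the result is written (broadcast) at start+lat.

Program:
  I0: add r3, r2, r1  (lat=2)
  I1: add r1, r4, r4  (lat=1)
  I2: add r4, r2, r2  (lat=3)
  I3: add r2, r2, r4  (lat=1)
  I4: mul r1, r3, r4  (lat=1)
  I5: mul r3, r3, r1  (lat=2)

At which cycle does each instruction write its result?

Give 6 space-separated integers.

I0 add r3: issue@1 deps=(None,None) exec_start@1 write@3
I1 add r1: issue@2 deps=(None,None) exec_start@2 write@3
I2 add r4: issue@3 deps=(None,None) exec_start@3 write@6
I3 add r2: issue@4 deps=(None,2) exec_start@6 write@7
I4 mul r1: issue@5 deps=(0,2) exec_start@6 write@7
I5 mul r3: issue@6 deps=(0,4) exec_start@7 write@9

Answer: 3 3 6 7 7 9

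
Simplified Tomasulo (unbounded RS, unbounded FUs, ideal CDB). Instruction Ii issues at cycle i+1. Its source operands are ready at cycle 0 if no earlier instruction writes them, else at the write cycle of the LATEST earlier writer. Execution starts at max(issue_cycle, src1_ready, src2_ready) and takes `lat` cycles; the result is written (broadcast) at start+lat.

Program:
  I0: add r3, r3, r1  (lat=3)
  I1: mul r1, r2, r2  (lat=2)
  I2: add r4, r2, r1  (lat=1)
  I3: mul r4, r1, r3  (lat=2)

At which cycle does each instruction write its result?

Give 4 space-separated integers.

Answer: 4 4 5 6

Derivation:
I0 add r3: issue@1 deps=(None,None) exec_start@1 write@4
I1 mul r1: issue@2 deps=(None,None) exec_start@2 write@4
I2 add r4: issue@3 deps=(None,1) exec_start@4 write@5
I3 mul r4: issue@4 deps=(1,0) exec_start@4 write@6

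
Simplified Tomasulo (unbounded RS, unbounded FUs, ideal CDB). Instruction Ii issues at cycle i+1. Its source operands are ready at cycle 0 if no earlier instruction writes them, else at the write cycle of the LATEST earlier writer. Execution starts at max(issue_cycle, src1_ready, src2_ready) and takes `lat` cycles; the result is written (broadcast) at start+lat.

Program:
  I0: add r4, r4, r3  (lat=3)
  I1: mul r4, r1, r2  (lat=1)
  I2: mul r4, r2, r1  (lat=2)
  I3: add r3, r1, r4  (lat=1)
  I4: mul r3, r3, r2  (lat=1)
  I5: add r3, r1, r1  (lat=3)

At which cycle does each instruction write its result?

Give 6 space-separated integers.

I0 add r4: issue@1 deps=(None,None) exec_start@1 write@4
I1 mul r4: issue@2 deps=(None,None) exec_start@2 write@3
I2 mul r4: issue@3 deps=(None,None) exec_start@3 write@5
I3 add r3: issue@4 deps=(None,2) exec_start@5 write@6
I4 mul r3: issue@5 deps=(3,None) exec_start@6 write@7
I5 add r3: issue@6 deps=(None,None) exec_start@6 write@9

Answer: 4 3 5 6 7 9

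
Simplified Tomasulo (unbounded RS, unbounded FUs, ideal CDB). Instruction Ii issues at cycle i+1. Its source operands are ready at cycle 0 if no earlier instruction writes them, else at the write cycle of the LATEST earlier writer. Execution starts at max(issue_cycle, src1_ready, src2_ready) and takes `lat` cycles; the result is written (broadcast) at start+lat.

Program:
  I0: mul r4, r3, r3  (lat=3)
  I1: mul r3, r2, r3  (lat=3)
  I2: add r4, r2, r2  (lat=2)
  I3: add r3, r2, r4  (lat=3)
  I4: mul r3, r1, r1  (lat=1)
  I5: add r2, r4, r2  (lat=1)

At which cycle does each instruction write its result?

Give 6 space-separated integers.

Answer: 4 5 5 8 6 7

Derivation:
I0 mul r4: issue@1 deps=(None,None) exec_start@1 write@4
I1 mul r3: issue@2 deps=(None,None) exec_start@2 write@5
I2 add r4: issue@3 deps=(None,None) exec_start@3 write@5
I3 add r3: issue@4 deps=(None,2) exec_start@5 write@8
I4 mul r3: issue@5 deps=(None,None) exec_start@5 write@6
I5 add r2: issue@6 deps=(2,None) exec_start@6 write@7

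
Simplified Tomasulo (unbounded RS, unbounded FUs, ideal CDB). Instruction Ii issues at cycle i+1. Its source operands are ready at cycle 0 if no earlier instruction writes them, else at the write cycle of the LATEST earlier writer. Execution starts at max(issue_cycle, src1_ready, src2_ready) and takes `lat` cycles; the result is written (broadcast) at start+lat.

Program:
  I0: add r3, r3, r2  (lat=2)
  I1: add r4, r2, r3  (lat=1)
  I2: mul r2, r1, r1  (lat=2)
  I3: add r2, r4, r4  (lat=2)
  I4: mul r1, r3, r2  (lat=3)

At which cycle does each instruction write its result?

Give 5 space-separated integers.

I0 add r3: issue@1 deps=(None,None) exec_start@1 write@3
I1 add r4: issue@2 deps=(None,0) exec_start@3 write@4
I2 mul r2: issue@3 deps=(None,None) exec_start@3 write@5
I3 add r2: issue@4 deps=(1,1) exec_start@4 write@6
I4 mul r1: issue@5 deps=(0,3) exec_start@6 write@9

Answer: 3 4 5 6 9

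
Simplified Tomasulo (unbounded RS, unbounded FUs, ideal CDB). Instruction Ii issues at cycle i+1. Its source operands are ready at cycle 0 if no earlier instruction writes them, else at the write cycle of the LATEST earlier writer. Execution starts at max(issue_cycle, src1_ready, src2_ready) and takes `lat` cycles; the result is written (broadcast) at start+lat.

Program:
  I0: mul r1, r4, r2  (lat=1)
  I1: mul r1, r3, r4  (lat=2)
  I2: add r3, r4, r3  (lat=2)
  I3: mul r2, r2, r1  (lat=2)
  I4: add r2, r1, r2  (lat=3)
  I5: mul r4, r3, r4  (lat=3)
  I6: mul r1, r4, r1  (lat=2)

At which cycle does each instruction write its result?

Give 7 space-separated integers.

Answer: 2 4 5 6 9 9 11

Derivation:
I0 mul r1: issue@1 deps=(None,None) exec_start@1 write@2
I1 mul r1: issue@2 deps=(None,None) exec_start@2 write@4
I2 add r3: issue@3 deps=(None,None) exec_start@3 write@5
I3 mul r2: issue@4 deps=(None,1) exec_start@4 write@6
I4 add r2: issue@5 deps=(1,3) exec_start@6 write@9
I5 mul r4: issue@6 deps=(2,None) exec_start@6 write@9
I6 mul r1: issue@7 deps=(5,1) exec_start@9 write@11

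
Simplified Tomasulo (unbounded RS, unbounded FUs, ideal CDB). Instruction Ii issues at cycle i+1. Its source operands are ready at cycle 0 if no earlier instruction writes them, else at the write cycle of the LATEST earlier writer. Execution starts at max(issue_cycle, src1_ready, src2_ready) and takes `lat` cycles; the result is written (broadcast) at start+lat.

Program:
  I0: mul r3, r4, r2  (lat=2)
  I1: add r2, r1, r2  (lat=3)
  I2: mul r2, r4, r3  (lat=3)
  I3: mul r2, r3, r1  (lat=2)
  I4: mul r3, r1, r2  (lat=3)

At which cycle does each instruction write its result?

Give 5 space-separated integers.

I0 mul r3: issue@1 deps=(None,None) exec_start@1 write@3
I1 add r2: issue@2 deps=(None,None) exec_start@2 write@5
I2 mul r2: issue@3 deps=(None,0) exec_start@3 write@6
I3 mul r2: issue@4 deps=(0,None) exec_start@4 write@6
I4 mul r3: issue@5 deps=(None,3) exec_start@6 write@9

Answer: 3 5 6 6 9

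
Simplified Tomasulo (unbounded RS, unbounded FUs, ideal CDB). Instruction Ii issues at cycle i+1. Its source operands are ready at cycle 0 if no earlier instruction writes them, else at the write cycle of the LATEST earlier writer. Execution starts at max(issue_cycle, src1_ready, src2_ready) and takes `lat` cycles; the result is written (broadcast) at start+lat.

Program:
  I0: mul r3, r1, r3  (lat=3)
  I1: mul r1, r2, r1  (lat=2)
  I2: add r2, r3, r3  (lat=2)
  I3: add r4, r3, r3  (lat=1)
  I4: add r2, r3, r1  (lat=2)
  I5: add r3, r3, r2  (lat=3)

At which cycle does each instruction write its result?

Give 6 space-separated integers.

Answer: 4 4 6 5 7 10

Derivation:
I0 mul r3: issue@1 deps=(None,None) exec_start@1 write@4
I1 mul r1: issue@2 deps=(None,None) exec_start@2 write@4
I2 add r2: issue@3 deps=(0,0) exec_start@4 write@6
I3 add r4: issue@4 deps=(0,0) exec_start@4 write@5
I4 add r2: issue@5 deps=(0,1) exec_start@5 write@7
I5 add r3: issue@6 deps=(0,4) exec_start@7 write@10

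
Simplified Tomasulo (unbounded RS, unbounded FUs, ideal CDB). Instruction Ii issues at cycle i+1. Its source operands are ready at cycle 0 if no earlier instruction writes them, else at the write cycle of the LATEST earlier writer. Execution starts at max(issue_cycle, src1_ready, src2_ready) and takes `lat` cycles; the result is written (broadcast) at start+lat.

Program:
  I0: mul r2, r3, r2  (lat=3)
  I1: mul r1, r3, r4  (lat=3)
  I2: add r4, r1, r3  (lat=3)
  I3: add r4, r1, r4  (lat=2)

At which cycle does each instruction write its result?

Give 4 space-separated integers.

I0 mul r2: issue@1 deps=(None,None) exec_start@1 write@4
I1 mul r1: issue@2 deps=(None,None) exec_start@2 write@5
I2 add r4: issue@3 deps=(1,None) exec_start@5 write@8
I3 add r4: issue@4 deps=(1,2) exec_start@8 write@10

Answer: 4 5 8 10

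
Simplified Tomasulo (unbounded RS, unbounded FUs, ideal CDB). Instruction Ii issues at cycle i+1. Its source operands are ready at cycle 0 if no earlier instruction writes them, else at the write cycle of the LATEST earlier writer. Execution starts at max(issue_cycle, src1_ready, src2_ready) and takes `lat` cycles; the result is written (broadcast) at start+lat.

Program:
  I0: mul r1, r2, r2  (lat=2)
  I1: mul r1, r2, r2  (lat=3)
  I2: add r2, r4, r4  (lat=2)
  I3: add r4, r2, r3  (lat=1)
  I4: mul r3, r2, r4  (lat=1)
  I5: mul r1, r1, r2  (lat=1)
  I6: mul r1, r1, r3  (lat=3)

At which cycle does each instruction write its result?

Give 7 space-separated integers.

Answer: 3 5 5 6 7 7 10

Derivation:
I0 mul r1: issue@1 deps=(None,None) exec_start@1 write@3
I1 mul r1: issue@2 deps=(None,None) exec_start@2 write@5
I2 add r2: issue@3 deps=(None,None) exec_start@3 write@5
I3 add r4: issue@4 deps=(2,None) exec_start@5 write@6
I4 mul r3: issue@5 deps=(2,3) exec_start@6 write@7
I5 mul r1: issue@6 deps=(1,2) exec_start@6 write@7
I6 mul r1: issue@7 deps=(5,4) exec_start@7 write@10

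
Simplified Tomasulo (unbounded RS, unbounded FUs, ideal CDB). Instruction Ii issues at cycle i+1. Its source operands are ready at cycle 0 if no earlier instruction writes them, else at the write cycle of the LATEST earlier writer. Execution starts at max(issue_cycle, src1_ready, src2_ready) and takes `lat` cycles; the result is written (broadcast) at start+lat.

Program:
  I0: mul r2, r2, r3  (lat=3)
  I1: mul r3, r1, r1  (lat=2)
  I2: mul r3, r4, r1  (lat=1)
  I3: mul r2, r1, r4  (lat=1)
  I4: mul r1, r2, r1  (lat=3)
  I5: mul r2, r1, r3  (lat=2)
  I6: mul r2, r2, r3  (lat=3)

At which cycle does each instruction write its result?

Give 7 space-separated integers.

Answer: 4 4 4 5 8 10 13

Derivation:
I0 mul r2: issue@1 deps=(None,None) exec_start@1 write@4
I1 mul r3: issue@2 deps=(None,None) exec_start@2 write@4
I2 mul r3: issue@3 deps=(None,None) exec_start@3 write@4
I3 mul r2: issue@4 deps=(None,None) exec_start@4 write@5
I4 mul r1: issue@5 deps=(3,None) exec_start@5 write@8
I5 mul r2: issue@6 deps=(4,2) exec_start@8 write@10
I6 mul r2: issue@7 deps=(5,2) exec_start@10 write@13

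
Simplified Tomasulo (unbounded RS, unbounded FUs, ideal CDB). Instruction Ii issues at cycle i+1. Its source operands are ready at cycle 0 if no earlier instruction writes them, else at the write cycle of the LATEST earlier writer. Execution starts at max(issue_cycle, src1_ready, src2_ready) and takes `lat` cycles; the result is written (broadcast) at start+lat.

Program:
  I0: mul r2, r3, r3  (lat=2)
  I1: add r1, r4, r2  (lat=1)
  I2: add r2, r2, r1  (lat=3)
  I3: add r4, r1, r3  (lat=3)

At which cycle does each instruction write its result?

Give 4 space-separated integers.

I0 mul r2: issue@1 deps=(None,None) exec_start@1 write@3
I1 add r1: issue@2 deps=(None,0) exec_start@3 write@4
I2 add r2: issue@3 deps=(0,1) exec_start@4 write@7
I3 add r4: issue@4 deps=(1,None) exec_start@4 write@7

Answer: 3 4 7 7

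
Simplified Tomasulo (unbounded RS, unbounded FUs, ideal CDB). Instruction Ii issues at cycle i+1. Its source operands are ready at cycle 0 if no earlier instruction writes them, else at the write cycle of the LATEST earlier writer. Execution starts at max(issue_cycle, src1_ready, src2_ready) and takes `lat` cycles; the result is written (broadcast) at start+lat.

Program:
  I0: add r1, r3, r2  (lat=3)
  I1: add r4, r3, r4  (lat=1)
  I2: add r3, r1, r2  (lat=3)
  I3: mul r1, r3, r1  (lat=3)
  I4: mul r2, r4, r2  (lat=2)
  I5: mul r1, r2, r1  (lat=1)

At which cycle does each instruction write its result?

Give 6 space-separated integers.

I0 add r1: issue@1 deps=(None,None) exec_start@1 write@4
I1 add r4: issue@2 deps=(None,None) exec_start@2 write@3
I2 add r3: issue@3 deps=(0,None) exec_start@4 write@7
I3 mul r1: issue@4 deps=(2,0) exec_start@7 write@10
I4 mul r2: issue@5 deps=(1,None) exec_start@5 write@7
I5 mul r1: issue@6 deps=(4,3) exec_start@10 write@11

Answer: 4 3 7 10 7 11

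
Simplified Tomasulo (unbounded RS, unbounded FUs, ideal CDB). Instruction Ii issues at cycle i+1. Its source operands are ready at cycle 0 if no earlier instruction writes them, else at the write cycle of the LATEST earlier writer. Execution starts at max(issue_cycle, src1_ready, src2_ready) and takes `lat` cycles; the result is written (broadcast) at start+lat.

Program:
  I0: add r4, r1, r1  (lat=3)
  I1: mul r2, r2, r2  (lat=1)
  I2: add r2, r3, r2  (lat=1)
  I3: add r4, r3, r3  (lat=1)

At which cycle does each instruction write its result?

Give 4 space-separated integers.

I0 add r4: issue@1 deps=(None,None) exec_start@1 write@4
I1 mul r2: issue@2 deps=(None,None) exec_start@2 write@3
I2 add r2: issue@3 deps=(None,1) exec_start@3 write@4
I3 add r4: issue@4 deps=(None,None) exec_start@4 write@5

Answer: 4 3 4 5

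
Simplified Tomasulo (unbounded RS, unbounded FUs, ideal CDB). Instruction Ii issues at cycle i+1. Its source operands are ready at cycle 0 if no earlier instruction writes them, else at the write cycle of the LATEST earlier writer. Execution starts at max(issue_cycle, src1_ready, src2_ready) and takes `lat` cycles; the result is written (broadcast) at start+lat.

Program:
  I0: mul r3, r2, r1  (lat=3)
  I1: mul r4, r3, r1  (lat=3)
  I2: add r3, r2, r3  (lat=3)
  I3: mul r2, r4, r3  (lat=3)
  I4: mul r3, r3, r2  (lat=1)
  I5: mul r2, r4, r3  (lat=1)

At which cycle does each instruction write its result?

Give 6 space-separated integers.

I0 mul r3: issue@1 deps=(None,None) exec_start@1 write@4
I1 mul r4: issue@2 deps=(0,None) exec_start@4 write@7
I2 add r3: issue@3 deps=(None,0) exec_start@4 write@7
I3 mul r2: issue@4 deps=(1,2) exec_start@7 write@10
I4 mul r3: issue@5 deps=(2,3) exec_start@10 write@11
I5 mul r2: issue@6 deps=(1,4) exec_start@11 write@12

Answer: 4 7 7 10 11 12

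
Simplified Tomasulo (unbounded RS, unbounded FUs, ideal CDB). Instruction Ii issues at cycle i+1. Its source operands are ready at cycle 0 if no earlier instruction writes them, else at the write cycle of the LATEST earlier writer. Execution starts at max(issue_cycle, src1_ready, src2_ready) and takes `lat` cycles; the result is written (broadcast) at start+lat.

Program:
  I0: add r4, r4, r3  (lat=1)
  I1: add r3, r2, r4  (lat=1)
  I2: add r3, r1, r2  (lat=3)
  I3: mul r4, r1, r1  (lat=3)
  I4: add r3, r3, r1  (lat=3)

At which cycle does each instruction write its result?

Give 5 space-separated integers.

Answer: 2 3 6 7 9

Derivation:
I0 add r4: issue@1 deps=(None,None) exec_start@1 write@2
I1 add r3: issue@2 deps=(None,0) exec_start@2 write@3
I2 add r3: issue@3 deps=(None,None) exec_start@3 write@6
I3 mul r4: issue@4 deps=(None,None) exec_start@4 write@7
I4 add r3: issue@5 deps=(2,None) exec_start@6 write@9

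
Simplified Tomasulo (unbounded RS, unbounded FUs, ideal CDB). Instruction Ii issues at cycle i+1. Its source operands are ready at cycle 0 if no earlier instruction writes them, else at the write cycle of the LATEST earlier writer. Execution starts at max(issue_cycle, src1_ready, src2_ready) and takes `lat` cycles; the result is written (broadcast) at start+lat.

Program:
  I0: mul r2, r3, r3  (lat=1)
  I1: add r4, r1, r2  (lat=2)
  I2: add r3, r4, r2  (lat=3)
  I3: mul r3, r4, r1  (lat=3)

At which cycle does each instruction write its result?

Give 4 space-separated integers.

Answer: 2 4 7 7

Derivation:
I0 mul r2: issue@1 deps=(None,None) exec_start@1 write@2
I1 add r4: issue@2 deps=(None,0) exec_start@2 write@4
I2 add r3: issue@3 deps=(1,0) exec_start@4 write@7
I3 mul r3: issue@4 deps=(1,None) exec_start@4 write@7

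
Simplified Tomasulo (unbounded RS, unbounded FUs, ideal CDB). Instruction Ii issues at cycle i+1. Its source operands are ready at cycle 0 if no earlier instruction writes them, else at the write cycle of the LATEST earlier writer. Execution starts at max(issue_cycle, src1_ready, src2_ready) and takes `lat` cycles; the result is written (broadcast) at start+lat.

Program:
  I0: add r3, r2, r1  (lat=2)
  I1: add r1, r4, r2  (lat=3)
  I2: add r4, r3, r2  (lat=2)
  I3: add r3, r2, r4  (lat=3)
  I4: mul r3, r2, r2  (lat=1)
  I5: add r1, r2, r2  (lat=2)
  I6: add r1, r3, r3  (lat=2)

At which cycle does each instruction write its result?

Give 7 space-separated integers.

I0 add r3: issue@1 deps=(None,None) exec_start@1 write@3
I1 add r1: issue@2 deps=(None,None) exec_start@2 write@5
I2 add r4: issue@3 deps=(0,None) exec_start@3 write@5
I3 add r3: issue@4 deps=(None,2) exec_start@5 write@8
I4 mul r3: issue@5 deps=(None,None) exec_start@5 write@6
I5 add r1: issue@6 deps=(None,None) exec_start@6 write@8
I6 add r1: issue@7 deps=(4,4) exec_start@7 write@9

Answer: 3 5 5 8 6 8 9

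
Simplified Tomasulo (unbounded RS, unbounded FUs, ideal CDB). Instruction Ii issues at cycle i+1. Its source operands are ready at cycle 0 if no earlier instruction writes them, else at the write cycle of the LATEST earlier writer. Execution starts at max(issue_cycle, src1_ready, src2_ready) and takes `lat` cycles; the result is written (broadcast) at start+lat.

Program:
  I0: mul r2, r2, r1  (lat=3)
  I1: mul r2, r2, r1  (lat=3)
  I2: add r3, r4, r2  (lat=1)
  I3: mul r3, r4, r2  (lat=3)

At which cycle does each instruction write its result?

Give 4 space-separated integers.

Answer: 4 7 8 10

Derivation:
I0 mul r2: issue@1 deps=(None,None) exec_start@1 write@4
I1 mul r2: issue@2 deps=(0,None) exec_start@4 write@7
I2 add r3: issue@3 deps=(None,1) exec_start@7 write@8
I3 mul r3: issue@4 deps=(None,1) exec_start@7 write@10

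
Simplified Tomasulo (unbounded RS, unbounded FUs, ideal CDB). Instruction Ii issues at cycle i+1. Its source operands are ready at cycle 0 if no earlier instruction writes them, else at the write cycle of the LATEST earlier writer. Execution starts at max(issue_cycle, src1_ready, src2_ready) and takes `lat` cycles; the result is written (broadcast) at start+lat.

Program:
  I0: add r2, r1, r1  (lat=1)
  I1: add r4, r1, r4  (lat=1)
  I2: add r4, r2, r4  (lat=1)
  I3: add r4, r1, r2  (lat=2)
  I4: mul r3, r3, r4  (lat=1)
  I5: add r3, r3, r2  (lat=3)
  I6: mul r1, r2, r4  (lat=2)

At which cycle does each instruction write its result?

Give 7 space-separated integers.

Answer: 2 3 4 6 7 10 9

Derivation:
I0 add r2: issue@1 deps=(None,None) exec_start@1 write@2
I1 add r4: issue@2 deps=(None,None) exec_start@2 write@3
I2 add r4: issue@3 deps=(0,1) exec_start@3 write@4
I3 add r4: issue@4 deps=(None,0) exec_start@4 write@6
I4 mul r3: issue@5 deps=(None,3) exec_start@6 write@7
I5 add r3: issue@6 deps=(4,0) exec_start@7 write@10
I6 mul r1: issue@7 deps=(0,3) exec_start@7 write@9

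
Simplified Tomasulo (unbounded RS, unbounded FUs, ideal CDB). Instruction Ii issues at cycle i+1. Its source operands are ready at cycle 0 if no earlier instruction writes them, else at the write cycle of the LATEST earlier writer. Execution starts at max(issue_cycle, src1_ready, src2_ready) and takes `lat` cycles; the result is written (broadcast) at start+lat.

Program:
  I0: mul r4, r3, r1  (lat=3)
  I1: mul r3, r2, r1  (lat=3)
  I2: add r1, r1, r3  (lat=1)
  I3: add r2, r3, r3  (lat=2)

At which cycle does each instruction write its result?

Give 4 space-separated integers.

Answer: 4 5 6 7

Derivation:
I0 mul r4: issue@1 deps=(None,None) exec_start@1 write@4
I1 mul r3: issue@2 deps=(None,None) exec_start@2 write@5
I2 add r1: issue@3 deps=(None,1) exec_start@5 write@6
I3 add r2: issue@4 deps=(1,1) exec_start@5 write@7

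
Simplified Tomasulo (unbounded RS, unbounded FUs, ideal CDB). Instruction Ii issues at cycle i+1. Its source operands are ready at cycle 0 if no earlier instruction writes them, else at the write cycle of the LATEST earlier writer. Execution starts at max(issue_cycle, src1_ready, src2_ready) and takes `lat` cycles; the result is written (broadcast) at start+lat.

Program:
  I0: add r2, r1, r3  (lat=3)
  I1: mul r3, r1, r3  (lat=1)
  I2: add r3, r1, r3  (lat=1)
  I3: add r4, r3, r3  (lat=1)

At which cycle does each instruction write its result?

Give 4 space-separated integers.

Answer: 4 3 4 5

Derivation:
I0 add r2: issue@1 deps=(None,None) exec_start@1 write@4
I1 mul r3: issue@2 deps=(None,None) exec_start@2 write@3
I2 add r3: issue@3 deps=(None,1) exec_start@3 write@4
I3 add r4: issue@4 deps=(2,2) exec_start@4 write@5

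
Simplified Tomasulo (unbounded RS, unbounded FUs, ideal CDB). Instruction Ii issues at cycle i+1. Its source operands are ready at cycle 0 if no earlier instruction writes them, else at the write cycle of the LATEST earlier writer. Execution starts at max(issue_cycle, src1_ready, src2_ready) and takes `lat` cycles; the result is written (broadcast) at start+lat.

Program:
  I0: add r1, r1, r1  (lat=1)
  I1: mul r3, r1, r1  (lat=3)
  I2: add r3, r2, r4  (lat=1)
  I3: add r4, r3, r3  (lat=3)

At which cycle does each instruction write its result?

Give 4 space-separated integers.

I0 add r1: issue@1 deps=(None,None) exec_start@1 write@2
I1 mul r3: issue@2 deps=(0,0) exec_start@2 write@5
I2 add r3: issue@3 deps=(None,None) exec_start@3 write@4
I3 add r4: issue@4 deps=(2,2) exec_start@4 write@7

Answer: 2 5 4 7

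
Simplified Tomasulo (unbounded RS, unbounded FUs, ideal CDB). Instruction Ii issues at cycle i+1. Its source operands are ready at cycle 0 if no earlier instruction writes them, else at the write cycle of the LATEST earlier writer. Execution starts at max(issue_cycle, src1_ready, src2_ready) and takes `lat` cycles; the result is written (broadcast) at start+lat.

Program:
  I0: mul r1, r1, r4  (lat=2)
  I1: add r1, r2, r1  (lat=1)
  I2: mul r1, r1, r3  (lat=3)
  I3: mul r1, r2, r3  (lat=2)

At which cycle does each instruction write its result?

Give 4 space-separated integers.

Answer: 3 4 7 6

Derivation:
I0 mul r1: issue@1 deps=(None,None) exec_start@1 write@3
I1 add r1: issue@2 deps=(None,0) exec_start@3 write@4
I2 mul r1: issue@3 deps=(1,None) exec_start@4 write@7
I3 mul r1: issue@4 deps=(None,None) exec_start@4 write@6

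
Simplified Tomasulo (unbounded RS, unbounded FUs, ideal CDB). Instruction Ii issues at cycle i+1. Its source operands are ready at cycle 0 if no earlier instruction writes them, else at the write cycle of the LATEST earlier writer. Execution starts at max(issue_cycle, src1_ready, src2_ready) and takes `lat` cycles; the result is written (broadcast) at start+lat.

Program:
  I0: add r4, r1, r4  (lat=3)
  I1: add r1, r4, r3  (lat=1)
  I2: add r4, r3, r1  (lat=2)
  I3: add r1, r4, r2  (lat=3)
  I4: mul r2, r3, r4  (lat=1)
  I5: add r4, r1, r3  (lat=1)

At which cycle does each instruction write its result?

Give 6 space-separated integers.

Answer: 4 5 7 10 8 11

Derivation:
I0 add r4: issue@1 deps=(None,None) exec_start@1 write@4
I1 add r1: issue@2 deps=(0,None) exec_start@4 write@5
I2 add r4: issue@3 deps=(None,1) exec_start@5 write@7
I3 add r1: issue@4 deps=(2,None) exec_start@7 write@10
I4 mul r2: issue@5 deps=(None,2) exec_start@7 write@8
I5 add r4: issue@6 deps=(3,None) exec_start@10 write@11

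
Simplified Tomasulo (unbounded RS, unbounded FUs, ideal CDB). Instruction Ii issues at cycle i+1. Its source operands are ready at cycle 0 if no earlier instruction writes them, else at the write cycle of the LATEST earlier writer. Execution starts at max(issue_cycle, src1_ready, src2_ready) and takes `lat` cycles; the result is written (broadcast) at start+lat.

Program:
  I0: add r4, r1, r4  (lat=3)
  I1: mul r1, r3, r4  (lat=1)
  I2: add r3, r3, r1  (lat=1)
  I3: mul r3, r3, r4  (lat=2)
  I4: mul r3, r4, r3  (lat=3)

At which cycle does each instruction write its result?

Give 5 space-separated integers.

Answer: 4 5 6 8 11

Derivation:
I0 add r4: issue@1 deps=(None,None) exec_start@1 write@4
I1 mul r1: issue@2 deps=(None,0) exec_start@4 write@5
I2 add r3: issue@3 deps=(None,1) exec_start@5 write@6
I3 mul r3: issue@4 deps=(2,0) exec_start@6 write@8
I4 mul r3: issue@5 deps=(0,3) exec_start@8 write@11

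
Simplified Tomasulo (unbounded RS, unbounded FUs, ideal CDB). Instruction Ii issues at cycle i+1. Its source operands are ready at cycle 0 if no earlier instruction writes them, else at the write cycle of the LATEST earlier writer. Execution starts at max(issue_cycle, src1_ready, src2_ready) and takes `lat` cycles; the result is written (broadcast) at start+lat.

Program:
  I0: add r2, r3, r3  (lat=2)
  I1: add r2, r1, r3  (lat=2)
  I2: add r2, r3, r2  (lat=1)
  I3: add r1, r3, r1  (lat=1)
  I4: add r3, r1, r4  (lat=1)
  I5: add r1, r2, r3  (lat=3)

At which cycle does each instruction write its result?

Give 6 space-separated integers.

I0 add r2: issue@1 deps=(None,None) exec_start@1 write@3
I1 add r2: issue@2 deps=(None,None) exec_start@2 write@4
I2 add r2: issue@3 deps=(None,1) exec_start@4 write@5
I3 add r1: issue@4 deps=(None,None) exec_start@4 write@5
I4 add r3: issue@5 deps=(3,None) exec_start@5 write@6
I5 add r1: issue@6 deps=(2,4) exec_start@6 write@9

Answer: 3 4 5 5 6 9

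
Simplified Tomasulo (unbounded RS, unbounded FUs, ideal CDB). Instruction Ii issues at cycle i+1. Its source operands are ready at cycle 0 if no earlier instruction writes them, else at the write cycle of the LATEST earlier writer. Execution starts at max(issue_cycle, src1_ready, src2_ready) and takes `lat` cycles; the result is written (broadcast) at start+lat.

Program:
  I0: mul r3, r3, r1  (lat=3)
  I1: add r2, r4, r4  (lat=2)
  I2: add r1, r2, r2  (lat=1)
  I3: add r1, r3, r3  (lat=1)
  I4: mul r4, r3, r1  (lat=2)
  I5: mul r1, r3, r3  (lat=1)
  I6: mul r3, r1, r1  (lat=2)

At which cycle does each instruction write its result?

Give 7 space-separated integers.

I0 mul r3: issue@1 deps=(None,None) exec_start@1 write@4
I1 add r2: issue@2 deps=(None,None) exec_start@2 write@4
I2 add r1: issue@3 deps=(1,1) exec_start@4 write@5
I3 add r1: issue@4 deps=(0,0) exec_start@4 write@5
I4 mul r4: issue@5 deps=(0,3) exec_start@5 write@7
I5 mul r1: issue@6 deps=(0,0) exec_start@6 write@7
I6 mul r3: issue@7 deps=(5,5) exec_start@7 write@9

Answer: 4 4 5 5 7 7 9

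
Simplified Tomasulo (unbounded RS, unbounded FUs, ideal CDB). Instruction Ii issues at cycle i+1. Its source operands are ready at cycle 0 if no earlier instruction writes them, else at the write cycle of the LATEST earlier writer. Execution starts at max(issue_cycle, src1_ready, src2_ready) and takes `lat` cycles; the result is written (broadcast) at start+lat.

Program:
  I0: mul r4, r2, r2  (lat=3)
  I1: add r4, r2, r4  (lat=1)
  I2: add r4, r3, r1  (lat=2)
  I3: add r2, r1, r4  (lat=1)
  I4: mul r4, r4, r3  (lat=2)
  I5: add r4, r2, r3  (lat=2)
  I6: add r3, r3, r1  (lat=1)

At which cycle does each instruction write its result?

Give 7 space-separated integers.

I0 mul r4: issue@1 deps=(None,None) exec_start@1 write@4
I1 add r4: issue@2 deps=(None,0) exec_start@4 write@5
I2 add r4: issue@3 deps=(None,None) exec_start@3 write@5
I3 add r2: issue@4 deps=(None,2) exec_start@5 write@6
I4 mul r4: issue@5 deps=(2,None) exec_start@5 write@7
I5 add r4: issue@6 deps=(3,None) exec_start@6 write@8
I6 add r3: issue@7 deps=(None,None) exec_start@7 write@8

Answer: 4 5 5 6 7 8 8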